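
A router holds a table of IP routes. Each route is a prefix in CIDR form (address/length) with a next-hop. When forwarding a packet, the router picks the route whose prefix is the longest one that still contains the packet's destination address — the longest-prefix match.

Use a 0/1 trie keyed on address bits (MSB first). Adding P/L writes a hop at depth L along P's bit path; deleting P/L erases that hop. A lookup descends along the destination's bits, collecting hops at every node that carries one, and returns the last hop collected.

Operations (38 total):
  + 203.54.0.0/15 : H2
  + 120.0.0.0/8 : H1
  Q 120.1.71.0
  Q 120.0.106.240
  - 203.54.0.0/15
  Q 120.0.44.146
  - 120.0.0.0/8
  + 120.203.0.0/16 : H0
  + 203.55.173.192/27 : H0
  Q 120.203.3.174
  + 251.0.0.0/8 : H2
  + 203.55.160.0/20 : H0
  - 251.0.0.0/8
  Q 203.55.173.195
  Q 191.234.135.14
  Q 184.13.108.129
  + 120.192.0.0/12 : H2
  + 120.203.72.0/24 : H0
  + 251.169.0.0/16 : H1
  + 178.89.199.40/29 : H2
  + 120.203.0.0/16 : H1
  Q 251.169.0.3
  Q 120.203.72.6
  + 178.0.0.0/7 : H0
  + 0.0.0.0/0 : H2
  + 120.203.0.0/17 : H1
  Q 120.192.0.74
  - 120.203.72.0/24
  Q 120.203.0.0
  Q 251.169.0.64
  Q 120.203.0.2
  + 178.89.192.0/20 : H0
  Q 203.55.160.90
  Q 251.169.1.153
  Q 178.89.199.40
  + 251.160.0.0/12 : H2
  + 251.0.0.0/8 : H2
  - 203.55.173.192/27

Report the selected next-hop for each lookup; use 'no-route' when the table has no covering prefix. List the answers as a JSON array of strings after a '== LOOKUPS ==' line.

Apply in order:
  add 203.54.0.0/15 -> H2 at depth 15
  add 120.0.0.0/8 -> H1 at depth 8
  ? 120.1.71.0  path d0:-→d1:-→d2:-→d3:-→d4:-→d5:-→d6:-→d7:-→d8:H1  best=H1
  ? 120.0.106.240  path d0:-→d1:-→d2:-→d3:-→d4:-→d5:-→d6:-→d7:-→d8:H1  best=H1
  - 203.54.0.0/15 clear@15
  ? 120.0.44.146  path d0:-→d1:-→d2:-→d3:-→d4:-→d5:-→d6:-→d7:-→d8:H1  best=H1
  - 120.0.0.0/8 clear@8
  add 120.203.0.0/16 -> H0 at depth 16
  add 203.55.173.192/27 -> H0 at depth 27
  ? 120.203.3.174  path d0:-→d1:-→d2:-→d3:-→d4:-→d5:-→d6:-→d7:-→d8:-→d9:-→d10:-→d11:-→d12:-→d13:-→d14:-→d15:-→d16:H0  best=H0
  add 251.0.0.0/8 -> H2 at depth 8
  add 203.55.160.0/20 -> H0 at depth 20
  - 251.0.0.0/8 clear@8
  ? 203.55.173.195  path d0:-→d1:-→d2:-→d3:-→d4:-→d5:-→d6:-→d7:-→d8:-→d9:-→d10:-→d11:-→d12:-→d13:-→d14:-→d15:-→d16:-→d17:-→d18:-→d19:-→d20:H0→d21:-→d22:-→d23:-→d24:-→d25:-→d26:-→d27:H0  best=H0
  ? 191.234.135.14  path d0:-→d1:-  best=no-route
  ? 184.13.108.129  path d0:-→d1:-  best=no-route
  add 120.192.0.0/12 -> H2 at depth 12
  add 120.203.72.0/24 -> H0 at depth 24
  add 251.169.0.0/16 -> H1 at depth 16
  add 178.89.199.40/29 -> H2 at depth 29
  add 120.203.0.0/16 -> H1 at depth 16
  ? 251.169.0.3  path d0:-→d1:-→d2:-→d3:-→d4:-→d5:-→d6:-→d7:-→d8:-→d9:-→d10:-→d11:-→d12:-→d13:-→d14:-→d15:-→d16:H1  best=H1
  ? 120.203.72.6  path d0:-→d1:-→d2:-→d3:-→d4:-→d5:-→d6:-→d7:-→d8:-→d9:-→d10:-→d11:-→d12:H2→d13:-→d14:-→d15:-→d16:H1→d17:-→d18:-→d19:-→d20:-→d21:-→d22:-→d23:-→d24:H0  best=H0
  add 178.0.0.0/7 -> H0 at depth 7
  add 0.0.0.0/0 -> H2 at depth 0
  add 120.203.0.0/17 -> H1 at depth 17
  ? 120.192.0.74  path d0:H2→d1:-→d2:-→d3:-→d4:-→d5:-→d6:-→d7:-→d8:-→d9:-→d10:-→d11:-→d12:H2  best=H2
  - 120.203.72.0/24 clear@24
  ? 120.203.0.0  path d0:H2→d1:-→d2:-→d3:-→d4:-→d5:-→d6:-→d7:-→d8:-→d9:-→d10:-→d11:-→d12:H2→d13:-→d14:-→d15:-→d16:H1→d17:H1  best=H1
  ? 251.169.0.64  path d0:H2→d1:-→d2:-→d3:-→d4:-→d5:-→d6:-→d7:-→d8:-→d9:-→d10:-→d11:-→d12:-→d13:-→d14:-→d15:-→d16:H1  best=H1
  ? 120.203.0.2  path d0:H2→d1:-→d2:-→d3:-→d4:-→d5:-→d6:-→d7:-→d8:-→d9:-→d10:-→d11:-→d12:H2→d13:-→d14:-→d15:-→d16:H1→d17:H1  best=H1
  add 178.89.192.0/20 -> H0 at depth 20
  ? 203.55.160.90  path d0:H2→d1:-→d2:-→d3:-→d4:-→d5:-→d6:-→d7:-→d8:-→d9:-→d10:-→d11:-→d12:-→d13:-→d14:-→d15:-→d16:-→d17:-→d18:-→d19:-→d20:H0  best=H0
  ? 251.169.1.153  path d0:H2→d1:-→d2:-→d3:-→d4:-→d5:-→d6:-→d7:-→d8:-→d9:-→d10:-→d11:-→d12:-→d13:-→d14:-→d15:-→d16:H1  best=H1
  ? 178.89.199.40  path d0:H2→d1:-→d2:-→d3:-→d4:-→d5:-→d6:-→d7:H0→d8:-→d9:-→d10:-→d11:-→d12:-→d13:-→d14:-→d15:-→d16:-→d17:-→d18:-→d19:-→d20:H0→d21:-→d22:-→d23:-→d24:-→d25:-→d26:-→d27:-→d28:-→d29:H2  best=H2
  add 251.160.0.0/12 -> H2 at depth 12
  add 251.0.0.0/8 -> H2 at depth 8
  - 203.55.173.192/27 clear@27

== LOOKUPS ==
["H1","H1","H1","H0","H0","no-route","no-route","H1","H0","H2","H1","H1","H1","H0","H1","H2"]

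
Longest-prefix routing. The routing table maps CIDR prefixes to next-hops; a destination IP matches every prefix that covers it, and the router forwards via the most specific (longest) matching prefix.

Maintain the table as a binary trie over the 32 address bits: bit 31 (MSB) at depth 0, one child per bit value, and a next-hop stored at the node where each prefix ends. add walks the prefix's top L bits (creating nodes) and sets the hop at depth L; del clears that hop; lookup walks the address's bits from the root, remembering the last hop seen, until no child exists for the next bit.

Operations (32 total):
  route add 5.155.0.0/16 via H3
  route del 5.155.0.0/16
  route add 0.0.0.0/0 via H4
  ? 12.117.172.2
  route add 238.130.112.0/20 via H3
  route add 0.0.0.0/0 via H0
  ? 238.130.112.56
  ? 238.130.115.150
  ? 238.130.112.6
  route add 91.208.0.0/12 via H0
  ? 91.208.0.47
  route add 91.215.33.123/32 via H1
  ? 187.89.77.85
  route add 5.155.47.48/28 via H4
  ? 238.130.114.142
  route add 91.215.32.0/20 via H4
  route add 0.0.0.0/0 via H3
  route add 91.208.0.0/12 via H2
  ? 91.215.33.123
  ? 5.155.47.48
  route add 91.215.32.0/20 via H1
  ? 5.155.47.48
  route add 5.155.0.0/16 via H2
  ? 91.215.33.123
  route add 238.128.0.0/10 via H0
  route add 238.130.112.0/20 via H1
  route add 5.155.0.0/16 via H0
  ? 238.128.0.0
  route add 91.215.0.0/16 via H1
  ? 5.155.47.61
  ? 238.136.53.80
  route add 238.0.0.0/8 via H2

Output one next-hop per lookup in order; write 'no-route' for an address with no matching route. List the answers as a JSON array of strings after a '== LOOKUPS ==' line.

Apply in order:
  + 5.155.0.0/16 (H3) depth=16
  - 5.155.0.0/16 clear@16
  + 0.0.0.0/0 (H4) depth=0
  Q 12.117.172.2: descend 0000 ; hops seen [H4] ; pick H4
  + 238.130.112.0/20 (H3) depth=20
  + 0.0.0.0/0 (H0) depth=0
  Q 238.130.112.56: descend 11101110100000100111 ; hops seen [H0,H3] ; pick H3
  Q 238.130.115.150: descend 11101110100000100111 ; hops seen [H0,H3] ; pick H3
  Q 238.130.112.6: descend 11101110100000100111 ; hops seen [H0,H3] ; pick H3
  + 91.208.0.0/12 (H0) depth=12
  Q 91.208.0.47: descend 010110111101 ; hops seen [H0,H0] ; pick H0
  + 91.215.33.123/32 (H1) depth=32
  Q 187.89.77.85: descend 1 ; hops seen [H0] ; pick H0
  + 5.155.47.48/28 (H4) depth=28
  Q 238.130.114.142: descend 11101110100000100111 ; hops seen [H0,H3] ; pick H3
  + 91.215.32.0/20 (H4) depth=20
  + 0.0.0.0/0 (H3) depth=0
  + 91.208.0.0/12 (H2) depth=12
  Q 91.215.33.123: descend 01011011110101110010000101111011 ; hops seen [H3,H2,H4,H1] ; pick H1
  Q 5.155.47.48: descend 0000010110011011001011110011 ; hops seen [H3,H4] ; pick H4
  + 91.215.32.0/20 (H1) depth=20
  Q 5.155.47.48: descend 0000010110011011001011110011 ; hops seen [H3,H4] ; pick H4
  + 5.155.0.0/16 (H2) depth=16
  Q 91.215.33.123: descend 01011011110101110010000101111011 ; hops seen [H3,H2,H1,H1] ; pick H1
  + 238.128.0.0/10 (H0) depth=10
  + 238.130.112.0/20 (H1) depth=20
  + 5.155.0.0/16 (H0) depth=16
  Q 238.128.0.0: descend 11101110100000 ; hops seen [H3,H0] ; pick H0
  + 91.215.0.0/16 (H1) depth=16
  Q 5.155.47.61: descend 0000010110011011001011110011 ; hops seen [H3,H0,H4] ; pick H4
  Q 238.136.53.80: descend 111011101000 ; hops seen [H3,H0] ; pick H0
  + 238.0.0.0/8 (H2) depth=8

== LOOKUPS ==
["H4","H3","H3","H3","H0","H0","H3","H1","H4","H4","H1","H0","H4","H0"]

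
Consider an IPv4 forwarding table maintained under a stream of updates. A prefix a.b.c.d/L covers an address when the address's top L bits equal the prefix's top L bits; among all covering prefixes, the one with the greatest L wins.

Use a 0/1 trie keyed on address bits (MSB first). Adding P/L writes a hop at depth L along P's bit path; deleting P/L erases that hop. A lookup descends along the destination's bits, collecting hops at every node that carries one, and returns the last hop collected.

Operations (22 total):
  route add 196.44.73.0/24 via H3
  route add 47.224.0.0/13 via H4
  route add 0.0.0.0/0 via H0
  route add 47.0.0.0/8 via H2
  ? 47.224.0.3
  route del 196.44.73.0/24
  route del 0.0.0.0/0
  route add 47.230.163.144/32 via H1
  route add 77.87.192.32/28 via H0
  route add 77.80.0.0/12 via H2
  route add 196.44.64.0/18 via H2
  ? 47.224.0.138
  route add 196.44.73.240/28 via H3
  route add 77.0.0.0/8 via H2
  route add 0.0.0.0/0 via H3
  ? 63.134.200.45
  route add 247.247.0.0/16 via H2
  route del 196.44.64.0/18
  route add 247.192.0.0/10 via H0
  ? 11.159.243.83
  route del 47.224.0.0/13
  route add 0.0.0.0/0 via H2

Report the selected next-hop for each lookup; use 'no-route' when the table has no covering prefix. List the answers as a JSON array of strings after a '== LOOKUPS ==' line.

Trace:
  + 196.44.73.0/24 (H3) depth=24
  + 47.224.0.0/13 (H4) depth=13
  + 0.0.0.0/0 (H0) depth=0
  + 47.0.0.0/8 (H2) depth=8
  ? 47.224.0.3  path d0:H0→d1:-→d2:-→d3:-→d4:-→d5:-→d6:-→d7:-→d8:H2→d9:-→d10:-→d11:-→d12:-→d13:H4  best=H4
  del 196.44.73.0/24 (clear depth 24)
  del 0.0.0.0/0 (clear depth 0)
  + 47.230.163.144/32 (H1) depth=32
  + 77.87.192.32/28 (H0) depth=28
  + 77.80.0.0/12 (H2) depth=12
  + 196.44.64.0/18 (H2) depth=18
  ? 47.224.0.138  path d0:-→d1:-→d2:-→d3:-→d4:-→d5:-→d6:-→d7:-→d8:H2→d9:-→d10:-→d11:-→d12:-→d13:H4  best=H4
  + 196.44.73.240/28 (H3) depth=28
  + 77.0.0.0/8 (H2) depth=8
  + 0.0.0.0/0 (H3) depth=0
  ? 63.134.200.45  path d0:H3→d1:-→d2:-→d3:-  best=H3
  + 247.247.0.0/16 (H2) depth=16
  del 196.44.64.0/18 (clear depth 18)
  + 247.192.0.0/10 (H0) depth=10
  ? 11.159.243.83  path d0:H3→d1:-→d2:-  best=H3
  del 47.224.0.0/13 (clear depth 13)
  + 0.0.0.0/0 (H2) depth=0

== LOOKUPS ==
["H4","H4","H3","H3"]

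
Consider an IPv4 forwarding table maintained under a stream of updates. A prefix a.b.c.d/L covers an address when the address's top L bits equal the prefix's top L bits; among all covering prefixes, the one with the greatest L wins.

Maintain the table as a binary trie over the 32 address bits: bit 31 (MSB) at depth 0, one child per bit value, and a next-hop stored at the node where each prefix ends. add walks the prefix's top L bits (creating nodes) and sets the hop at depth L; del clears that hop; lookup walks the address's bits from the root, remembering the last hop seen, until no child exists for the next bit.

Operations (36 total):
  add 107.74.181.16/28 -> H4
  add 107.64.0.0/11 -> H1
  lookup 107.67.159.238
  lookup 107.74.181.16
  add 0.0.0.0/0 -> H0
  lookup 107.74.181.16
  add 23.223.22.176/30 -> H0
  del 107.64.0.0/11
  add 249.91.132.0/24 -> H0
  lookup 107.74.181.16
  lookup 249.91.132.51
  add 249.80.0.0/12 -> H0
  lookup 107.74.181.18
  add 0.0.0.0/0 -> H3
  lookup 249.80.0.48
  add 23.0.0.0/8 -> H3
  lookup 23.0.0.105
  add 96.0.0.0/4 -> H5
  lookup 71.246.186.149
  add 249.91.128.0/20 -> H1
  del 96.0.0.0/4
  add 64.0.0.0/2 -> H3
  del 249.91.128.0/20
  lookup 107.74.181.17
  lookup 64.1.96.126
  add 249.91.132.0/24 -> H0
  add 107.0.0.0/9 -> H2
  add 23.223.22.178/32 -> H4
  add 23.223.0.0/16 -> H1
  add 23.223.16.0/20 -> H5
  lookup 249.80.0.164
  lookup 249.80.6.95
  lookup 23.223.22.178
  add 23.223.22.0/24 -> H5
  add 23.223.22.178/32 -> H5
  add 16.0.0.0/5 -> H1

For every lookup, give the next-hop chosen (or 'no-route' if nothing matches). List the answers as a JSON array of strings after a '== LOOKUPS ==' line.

Apply in order:
  add 107.74.181.16/28 -> H4 at depth 28
  add 107.64.0.0/11 -> H1 at depth 11
  lookup 107.67.159.238: bits 011010110100 walk d0:-→d1:-→d2:-→d3:-→d4:-→d5:-→d6:-→d7:-→d8:-→d9:-→d10:-→d11:H1→d12:- -> H1
  lookup 107.74.181.16: bits 0110101101001010101101010001 walk d0:-→d1:-→d2:-→d3:-→d4:-→d5:-→d6:-→d7:-→d8:-→d9:-→d10:-→d11:H1→d12:-→d13:-→d14:-→d15:-→d16:-→d17:-→d18:-→d19:-→d20:-→d21:-→d22:-→d23:-→d24:-→d25:-→d26:-→d27:-→d28:H4 -> H4
  add 0.0.0.0/0 -> H0 at depth 0
  lookup 107.74.181.16: bits 0110101101001010101101010001 walk d0:H0→d1:-→d2:-→d3:-→d4:-→d5:-→d6:-→d7:-→d8:-→d9:-→d10:-→d11:H1→d12:-→d13:-→d14:-→d15:-→d16:-→d17:-→d18:-→d19:-→d20:-→d21:-→d22:-→d23:-→d24:-→d25:-→d26:-→d27:-→d28:H4 -> H4
  add 23.223.22.176/30 -> H0 at depth 30
  - 107.64.0.0/11 clear@11
  add 249.91.132.0/24 -> H0 at depth 24
  lookup 107.74.181.16: bits 0110101101001010101101010001 walk d0:H0→d1:-→d2:-→d3:-→d4:-→d5:-→d6:-→d7:-→d8:-→d9:-→d10:-→d11:-→d12:-→d13:-→d14:-→d15:-→d16:-→d17:-→d18:-→d19:-→d20:-→d21:-→d22:-→d23:-→d24:-→d25:-→d26:-→d27:-→d28:H4 -> H4
  lookup 249.91.132.51: bits 111110010101101110000100 walk d0:H0→d1:-→d2:-→d3:-→d4:-→d5:-→d6:-→d7:-→d8:-→d9:-→d10:-→d11:-→d12:-→d13:-→d14:-→d15:-→d16:-→d17:-→d18:-→d19:-→d20:-→d21:-→d22:-→d23:-→d24:H0 -> H0
  add 249.80.0.0/12 -> H0 at depth 12
  lookup 107.74.181.18: bits 0110101101001010101101010001 walk d0:H0→d1:-→d2:-→d3:-→d4:-→d5:-→d6:-→d7:-→d8:-→d9:-→d10:-→d11:-→d12:-→d13:-→d14:-→d15:-→d16:-→d17:-→d18:-→d19:-→d20:-→d21:-→d22:-→d23:-→d24:-→d25:-→d26:-→d27:-→d28:H4 -> H4
  add 0.0.0.0/0 -> H3 at depth 0
  lookup 249.80.0.48: bits 111110010101 walk d0:H3→d1:-→d2:-→d3:-→d4:-→d5:-→d6:-→d7:-→d8:-→d9:-→d10:-→d11:-→d12:H0 -> H0
  add 23.0.0.0/8 -> H3 at depth 8
  lookup 23.0.0.105: bits 00010111 walk d0:H3→d1:-→d2:-→d3:-→d4:-→d5:-→d6:-→d7:-→d8:H3 -> H3
  add 96.0.0.0/4 -> H5 at depth 4
  lookup 71.246.186.149: bits 01 walk d0:H3→d1:-→d2:- -> H3
  add 249.91.128.0/20 -> H1 at depth 20
  - 96.0.0.0/4 clear@4
  add 64.0.0.0/2 -> H3 at depth 2
  - 249.91.128.0/20 clear@20
  lookup 107.74.181.17: bits 0110101101001010101101010001 walk d0:H3→d1:-→d2:H3→d3:-→d4:-→d5:-→d6:-→d7:-→d8:-→d9:-→d10:-→d11:-→d12:-→d13:-→d14:-→d15:-→d16:-→d17:-→d18:-→d19:-→d20:-→d21:-→d22:-→d23:-→d24:-→d25:-→d26:-→d27:-→d28:H4 -> H4
  lookup 64.1.96.126: bits 01 walk d0:H3→d1:-→d2:H3 -> H3
  add 249.91.132.0/24 -> H0 at depth 24
  add 107.0.0.0/9 -> H2 at depth 9
  add 23.223.22.178/32 -> H4 at depth 32
  add 23.223.0.0/16 -> H1 at depth 16
  add 23.223.16.0/20 -> H5 at depth 20
  lookup 249.80.0.164: bits 111110010101 walk d0:H3→d1:-→d2:-→d3:-→d4:-→d5:-→d6:-→d7:-→d8:-→d9:-→d10:-→d11:-→d12:H0 -> H0
  lookup 249.80.6.95: bits 111110010101 walk d0:H3→d1:-→d2:-→d3:-→d4:-→d5:-→d6:-→d7:-→d8:-→d9:-→d10:-→d11:-→d12:H0 -> H0
  lookup 23.223.22.178: bits 00010111110111110001011010110010 walk d0:H3→d1:-→d2:-→d3:-→d4:-→d5:-→d6:-→d7:-→d8:H3→d9:-→d10:-→d11:-→d12:-→d13:-→d14:-→d15:-→d16:H1→d17:-→d18:-→d19:-→d20:H5→d21:-→d22:-→d23:-→d24:-→d25:-→d26:-→d27:-→d28:-→d29:-→d30:H0→d31:-→d32:H4 -> H4
  add 23.223.22.0/24 -> H5 at depth 24
  add 23.223.22.178/32 -> H5 at depth 32
  add 16.0.0.0/5 -> H1 at depth 5

== LOOKUPS ==
["H1","H4","H4","H4","H0","H4","H0","H3","H3","H4","H3","H0","H0","H4"]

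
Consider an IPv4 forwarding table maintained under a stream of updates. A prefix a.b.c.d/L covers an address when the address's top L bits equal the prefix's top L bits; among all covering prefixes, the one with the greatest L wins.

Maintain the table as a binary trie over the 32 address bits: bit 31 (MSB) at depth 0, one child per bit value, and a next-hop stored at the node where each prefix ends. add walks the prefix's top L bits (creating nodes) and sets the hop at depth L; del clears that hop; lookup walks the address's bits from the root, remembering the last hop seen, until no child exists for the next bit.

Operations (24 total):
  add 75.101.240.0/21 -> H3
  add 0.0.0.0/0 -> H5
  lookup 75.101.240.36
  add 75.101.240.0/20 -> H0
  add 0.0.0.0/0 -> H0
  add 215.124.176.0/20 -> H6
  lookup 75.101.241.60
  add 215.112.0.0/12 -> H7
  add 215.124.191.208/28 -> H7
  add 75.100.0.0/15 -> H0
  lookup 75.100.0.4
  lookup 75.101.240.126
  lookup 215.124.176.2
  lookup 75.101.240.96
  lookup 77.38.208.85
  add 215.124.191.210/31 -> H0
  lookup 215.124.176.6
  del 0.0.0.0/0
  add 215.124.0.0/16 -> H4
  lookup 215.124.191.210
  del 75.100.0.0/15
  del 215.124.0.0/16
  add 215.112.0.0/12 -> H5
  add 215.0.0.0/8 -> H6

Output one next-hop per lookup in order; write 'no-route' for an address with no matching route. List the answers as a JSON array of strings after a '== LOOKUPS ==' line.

Trace:
  add 75.101.240.0/21 -> H3 at depth 21
  add 0.0.0.0/0 -> H5 at depth 0
  ? 75.101.240.36  path d0:H5→d1:-→d2:-→d3:-→d4:-→d5:-→d6:-→d7:-→d8:-→d9:-→d10:-→d11:-→d12:-→d13:-→d14:-→d15:-→d16:-→d17:-→d18:-→d19:-→d20:-→d21:H3  best=H3
  add 75.101.240.0/20 -> H0 at depth 20
  add 0.0.0.0/0 -> H0 at depth 0
  add 215.124.176.0/20 -> H6 at depth 20
  ? 75.101.241.60  path d0:H0→d1:-→d2:-→d3:-→d4:-→d5:-→d6:-→d7:-→d8:-→d9:-→d10:-→d11:-→d12:-→d13:-→d14:-→d15:-→d16:-→d17:-→d18:-→d19:-→d20:H0→d21:H3  best=H3
  add 215.112.0.0/12 -> H7 at depth 12
  add 215.124.191.208/28 -> H7 at depth 28
  add 75.100.0.0/15 -> H0 at depth 15
  ? 75.100.0.4  path d0:H0→d1:-→d2:-→d3:-→d4:-→d5:-→d6:-→d7:-→d8:-→d9:-→d10:-→d11:-→d12:-→d13:-→d14:-→d15:H0  best=H0
  ? 75.101.240.126  path d0:H0→d1:-→d2:-→d3:-→d4:-→d5:-→d6:-→d7:-→d8:-→d9:-→d10:-→d11:-→d12:-→d13:-→d14:-→d15:H0→d16:-→d17:-→d18:-→d19:-→d20:H0→d21:H3  best=H3
  ? 215.124.176.2  path d0:H0→d1:-→d2:-→d3:-→d4:-→d5:-→d6:-→d7:-→d8:-→d9:-→d10:-→d11:-→d12:H7→d13:-→d14:-→d15:-→d16:-→d17:-→d18:-→d19:-→d20:H6  best=H6
  ? 75.101.240.96  path d0:H0→d1:-→d2:-→d3:-→d4:-→d5:-→d6:-→d7:-→d8:-→d9:-→d10:-→d11:-→d12:-→d13:-→d14:-→d15:H0→d16:-→d17:-→d18:-→d19:-→d20:H0→d21:H3  best=H3
  ? 77.38.208.85  path d0:H0→d1:-→d2:-→d3:-→d4:-→d5:-  best=H0
  add 215.124.191.210/31 -> H0 at depth 31
  ? 215.124.176.6  path d0:H0→d1:-→d2:-→d3:-→d4:-→d5:-→d6:-→d7:-→d8:-→d9:-→d10:-→d11:-→d12:H7→d13:-→d14:-→d15:-→d16:-→d17:-→d18:-→d19:-→d20:H6  best=H6
  del 0.0.0.0/0 (clear depth 0)
  add 215.124.0.0/16 -> H4 at depth 16
  ? 215.124.191.210  path d0:-→d1:-→d2:-→d3:-→d4:-→d5:-→d6:-→d7:-→d8:-→d9:-→d10:-→d11:-→d12:H7→d13:-→d14:-→d15:-→d16:H4→d17:-→d18:-→d19:-→d20:H6→d21:-→d22:-→d23:-→d24:-→d25:-→d26:-→d27:-→d28:H7→d29:-→d30:-→d31:H0  best=H0
  del 75.100.0.0/15 (clear depth 15)
  del 215.124.0.0/16 (clear depth 16)
  add 215.112.0.0/12 -> H5 at depth 12
  add 215.0.0.0/8 -> H6 at depth 8

== LOOKUPS ==
["H3","H3","H0","H3","H6","H3","H0","H6","H0"]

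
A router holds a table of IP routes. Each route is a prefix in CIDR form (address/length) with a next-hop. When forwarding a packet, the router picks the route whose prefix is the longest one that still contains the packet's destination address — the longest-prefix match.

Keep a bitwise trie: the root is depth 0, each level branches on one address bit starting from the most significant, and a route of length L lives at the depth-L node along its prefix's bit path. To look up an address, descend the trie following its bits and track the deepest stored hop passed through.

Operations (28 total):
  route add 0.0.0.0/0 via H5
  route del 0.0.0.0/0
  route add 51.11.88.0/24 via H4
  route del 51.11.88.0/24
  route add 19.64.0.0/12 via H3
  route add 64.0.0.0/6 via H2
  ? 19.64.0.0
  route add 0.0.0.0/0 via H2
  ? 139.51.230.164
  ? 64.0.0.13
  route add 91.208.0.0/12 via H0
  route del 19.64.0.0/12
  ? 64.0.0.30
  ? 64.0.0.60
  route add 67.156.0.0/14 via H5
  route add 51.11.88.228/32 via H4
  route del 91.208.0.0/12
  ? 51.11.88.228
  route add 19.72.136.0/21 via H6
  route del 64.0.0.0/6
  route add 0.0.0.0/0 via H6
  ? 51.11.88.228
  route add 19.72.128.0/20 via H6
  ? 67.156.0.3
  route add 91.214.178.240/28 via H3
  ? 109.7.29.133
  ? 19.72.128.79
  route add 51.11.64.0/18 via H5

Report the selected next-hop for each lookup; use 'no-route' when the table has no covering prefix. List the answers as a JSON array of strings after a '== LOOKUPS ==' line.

Apply in order:
  + 0.0.0.0/0 (H5) depth=0
  del 0.0.0.0/0 (clear depth 0)
  + 51.11.88.0/24 (H4) depth=24
  del 51.11.88.0/24 (clear depth 24)
  + 19.64.0.0/12 (H3) depth=12
  + 64.0.0.0/6 (H2) depth=6
  Q 19.64.0.0: descend 000100110100 ; hops seen [H3] ; pick H3
  + 0.0.0.0/0 (H2) depth=0
  Q 139.51.230.164: descend ε ; hops seen [H2] ; pick H2
  Q 64.0.0.13: descend 010000 ; hops seen [H2,H2] ; pick H2
  + 91.208.0.0/12 (H0) depth=12
  del 19.64.0.0/12 (clear depth 12)
  Q 64.0.0.30: descend 010000 ; hops seen [H2,H2] ; pick H2
  Q 64.0.0.60: descend 010000 ; hops seen [H2,H2] ; pick H2
  + 67.156.0.0/14 (H5) depth=14
  + 51.11.88.228/32 (H4) depth=32
  del 91.208.0.0/12 (clear depth 12)
  Q 51.11.88.228: descend 00110011000010110101100011100100 ; hops seen [H2,H4] ; pick H4
  + 19.72.136.0/21 (H6) depth=21
  del 64.0.0.0/6 (clear depth 6)
  + 0.0.0.0/0 (H6) depth=0
  Q 51.11.88.228: descend 00110011000010110101100011100100 ; hops seen [H6,H4] ; pick H4
  + 19.72.128.0/20 (H6) depth=20
  Q 67.156.0.3: descend 01000011100111 ; hops seen [H6,H5] ; pick H5
  + 91.214.178.240/28 (H3) depth=28
  Q 109.7.29.133: descend 01 ; hops seen [H6] ; pick H6
  Q 19.72.128.79: descend 00010011010010001000 ; hops seen [H6,H6] ; pick H6
  + 51.11.64.0/18 (H5) depth=18

== LOOKUPS ==
["H3","H2","H2","H2","H2","H4","H4","H5","H6","H6"]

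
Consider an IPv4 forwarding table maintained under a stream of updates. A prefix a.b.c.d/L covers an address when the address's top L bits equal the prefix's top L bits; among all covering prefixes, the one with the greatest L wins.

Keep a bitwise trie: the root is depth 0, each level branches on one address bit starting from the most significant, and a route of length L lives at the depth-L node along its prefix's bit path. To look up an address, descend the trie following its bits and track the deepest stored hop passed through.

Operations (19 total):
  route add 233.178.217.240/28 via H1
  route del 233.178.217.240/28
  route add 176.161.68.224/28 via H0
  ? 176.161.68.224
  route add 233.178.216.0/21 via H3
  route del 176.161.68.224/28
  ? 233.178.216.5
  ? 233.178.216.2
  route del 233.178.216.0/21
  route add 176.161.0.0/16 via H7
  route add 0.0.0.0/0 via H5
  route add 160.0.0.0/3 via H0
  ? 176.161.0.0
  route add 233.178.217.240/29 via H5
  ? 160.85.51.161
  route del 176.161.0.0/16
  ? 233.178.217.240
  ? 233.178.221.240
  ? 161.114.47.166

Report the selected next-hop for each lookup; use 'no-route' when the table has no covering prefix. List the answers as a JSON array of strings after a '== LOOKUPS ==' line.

Apply in order:
  + 233.178.217.240/28 (H1) depth=28
  del 233.178.217.240/28 (clear depth 28)
  + 176.161.68.224/28 (H0) depth=28
  Q 176.161.68.224: descend 1011000010100001010001001110 ; hops seen [H0] ; pick H0
  + 233.178.216.0/21 (H3) depth=21
  del 176.161.68.224/28 (clear depth 28)
  Q 233.178.216.5: descend 11101001101100101101100 ; hops seen [H3] ; pick H3
  Q 233.178.216.2: descend 11101001101100101101100 ; hops seen [H3] ; pick H3
  del 233.178.216.0/21 (clear depth 21)
  + 176.161.0.0/16 (H7) depth=16
  + 0.0.0.0/0 (H5) depth=0
  + 160.0.0.0/3 (H0) depth=3
  Q 176.161.0.0: descend 10110000101000010 ; hops seen [H5,H0,H7] ; pick H7
  + 233.178.217.240/29 (H5) depth=29
  Q 160.85.51.161: descend 101 ; hops seen [H5,H0] ; pick H0
  del 176.161.0.0/16 (clear depth 16)
  Q 233.178.217.240: descend 11101001101100101101100111110 ; hops seen [H5,H5] ; pick H5
  Q 233.178.221.240: descend 111010011011001011011 ; hops seen [H5] ; pick H5
  Q 161.114.47.166: descend 101 ; hops seen [H5,H0] ; pick H0

== LOOKUPS ==
["H0","H3","H3","H7","H0","H5","H5","H0"]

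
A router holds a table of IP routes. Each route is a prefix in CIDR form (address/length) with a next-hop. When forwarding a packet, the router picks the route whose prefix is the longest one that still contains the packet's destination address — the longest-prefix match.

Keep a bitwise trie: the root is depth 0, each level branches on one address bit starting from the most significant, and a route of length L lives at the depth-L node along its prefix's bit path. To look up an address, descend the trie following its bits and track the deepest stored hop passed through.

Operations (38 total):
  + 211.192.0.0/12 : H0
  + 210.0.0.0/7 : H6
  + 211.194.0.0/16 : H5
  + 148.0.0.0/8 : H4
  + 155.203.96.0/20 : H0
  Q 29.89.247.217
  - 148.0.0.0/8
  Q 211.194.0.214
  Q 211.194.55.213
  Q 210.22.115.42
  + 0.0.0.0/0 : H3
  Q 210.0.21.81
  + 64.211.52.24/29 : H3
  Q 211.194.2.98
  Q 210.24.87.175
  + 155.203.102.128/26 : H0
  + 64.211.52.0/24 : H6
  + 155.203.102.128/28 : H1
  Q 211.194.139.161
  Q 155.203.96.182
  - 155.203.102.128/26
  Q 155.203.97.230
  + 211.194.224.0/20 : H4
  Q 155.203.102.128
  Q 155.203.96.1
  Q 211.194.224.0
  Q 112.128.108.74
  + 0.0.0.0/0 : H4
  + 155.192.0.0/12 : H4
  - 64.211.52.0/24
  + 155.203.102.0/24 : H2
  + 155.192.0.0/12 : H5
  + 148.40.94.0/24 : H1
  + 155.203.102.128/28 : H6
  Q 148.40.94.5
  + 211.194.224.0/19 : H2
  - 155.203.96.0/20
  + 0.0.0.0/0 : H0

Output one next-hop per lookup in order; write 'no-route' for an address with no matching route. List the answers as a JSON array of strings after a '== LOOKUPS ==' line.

Trace:
  add 211.192.0.0/12 -> H0 at depth 12
  add 210.0.0.0/7 -> H6 at depth 7
  add 211.194.0.0/16 -> H5 at depth 16
  add 148.0.0.0/8 -> H4 at depth 8
  add 155.203.96.0/20 -> H0 at depth 20
  lookup 29.89.247.217: bits ε walk d0:- -> no-route
  - 148.0.0.0/8 clear@8
  lookup 211.194.0.214: bits 1101001111000010 walk d0:-→d1:-→d2:-→d3:-→d4:-→d5:-→d6:-→d7:H6→d8:-→d9:-→d10:-→d11:-→d12:H0→d13:-→d14:-→d15:-→d16:H5 -> H5
  lookup 211.194.55.213: bits 1101001111000010 walk d0:-→d1:-→d2:-→d3:-→d4:-→d5:-→d6:-→d7:H6→d8:-→d9:-→d10:-→d11:-→d12:H0→d13:-→d14:-→d15:-→d16:H5 -> H5
  lookup 210.22.115.42: bits 1101001 walk d0:-→d1:-→d2:-→d3:-→d4:-→d5:-→d6:-→d7:H6 -> H6
  add 0.0.0.0/0 -> H3 at depth 0
  lookup 210.0.21.81: bits 1101001 walk d0:H3→d1:-→d2:-→d3:-→d4:-→d5:-→d6:-→d7:H6 -> H6
  add 64.211.52.24/29 -> H3 at depth 29
  lookup 211.194.2.98: bits 1101001111000010 walk d0:H3→d1:-→d2:-→d3:-→d4:-→d5:-→d6:-→d7:H6→d8:-→d9:-→d10:-→d11:-→d12:H0→d13:-→d14:-→d15:-→d16:H5 -> H5
  lookup 210.24.87.175: bits 1101001 walk d0:H3→d1:-→d2:-→d3:-→d4:-→d5:-→d6:-→d7:H6 -> H6
  add 155.203.102.128/26 -> H0 at depth 26
  add 64.211.52.0/24 -> H6 at depth 24
  add 155.203.102.128/28 -> H1 at depth 28
  lookup 211.194.139.161: bits 1101001111000010 walk d0:H3→d1:-→d2:-→d3:-→d4:-→d5:-→d6:-→d7:H6→d8:-→d9:-→d10:-→d11:-→d12:H0→d13:-→d14:-→d15:-→d16:H5 -> H5
  lookup 155.203.96.182: bits 100110111100101101100 walk d0:H3→d1:-→d2:-→d3:-→d4:-→d5:-→d6:-→d7:-→d8:-→d9:-→d10:-→d11:-→d12:-→d13:-→d14:-→d15:-→d16:-→d17:-→d18:-→d19:-→d20:H0→d21:- -> H0
  - 155.203.102.128/26 clear@26
  lookup 155.203.97.230: bits 100110111100101101100 walk d0:H3→d1:-→d2:-→d3:-→d4:-→d5:-→d6:-→d7:-→d8:-→d9:-→d10:-→d11:-→d12:-→d13:-→d14:-→d15:-→d16:-→d17:-→d18:-→d19:-→d20:H0→d21:- -> H0
  add 211.194.224.0/20 -> H4 at depth 20
  lookup 155.203.102.128: bits 1001101111001011011001101000 walk d0:H3→d1:-→d2:-→d3:-→d4:-→d5:-→d6:-→d7:-→d8:-→d9:-→d10:-→d11:-→d12:-→d13:-→d14:-→d15:-→d16:-→d17:-→d18:-→d19:-→d20:H0→d21:-→d22:-→d23:-→d24:-→d25:-→d26:-→d27:-→d28:H1 -> H1
  lookup 155.203.96.1: bits 100110111100101101100 walk d0:H3→d1:-→d2:-→d3:-→d4:-→d5:-→d6:-→d7:-→d8:-→d9:-→d10:-→d11:-→d12:-→d13:-→d14:-→d15:-→d16:-→d17:-→d18:-→d19:-→d20:H0→d21:- -> H0
  lookup 211.194.224.0: bits 11010011110000101110 walk d0:H3→d1:-→d2:-→d3:-→d4:-→d5:-→d6:-→d7:H6→d8:-→d9:-→d10:-→d11:-→d12:H0→d13:-→d14:-→d15:-→d16:H5→d17:-→d18:-→d19:-→d20:H4 -> H4
  lookup 112.128.108.74: bits 01 walk d0:H3→d1:-→d2:- -> H3
  add 0.0.0.0/0 -> H4 at depth 0
  add 155.192.0.0/12 -> H4 at depth 12
  - 64.211.52.0/24 clear@24
  add 155.203.102.0/24 -> H2 at depth 24
  add 155.192.0.0/12 -> H5 at depth 12
  add 148.40.94.0/24 -> H1 at depth 24
  add 155.203.102.128/28 -> H6 at depth 28
  lookup 148.40.94.5: bits 100101000010100001011110 walk d0:H4→d1:-→d2:-→d3:-→d4:-→d5:-→d6:-→d7:-→d8:-→d9:-→d10:-→d11:-→d12:-→d13:-→d14:-→d15:-→d16:-→d17:-→d18:-→d19:-→d20:-→d21:-→d22:-→d23:-→d24:H1 -> H1
  add 211.194.224.0/19 -> H2 at depth 19
  - 155.203.96.0/20 clear@20
  add 0.0.0.0/0 -> H0 at depth 0

== LOOKUPS ==
["no-route","H5","H5","H6","H6","H5","H6","H5","H0","H0","H1","H0","H4","H3","H1"]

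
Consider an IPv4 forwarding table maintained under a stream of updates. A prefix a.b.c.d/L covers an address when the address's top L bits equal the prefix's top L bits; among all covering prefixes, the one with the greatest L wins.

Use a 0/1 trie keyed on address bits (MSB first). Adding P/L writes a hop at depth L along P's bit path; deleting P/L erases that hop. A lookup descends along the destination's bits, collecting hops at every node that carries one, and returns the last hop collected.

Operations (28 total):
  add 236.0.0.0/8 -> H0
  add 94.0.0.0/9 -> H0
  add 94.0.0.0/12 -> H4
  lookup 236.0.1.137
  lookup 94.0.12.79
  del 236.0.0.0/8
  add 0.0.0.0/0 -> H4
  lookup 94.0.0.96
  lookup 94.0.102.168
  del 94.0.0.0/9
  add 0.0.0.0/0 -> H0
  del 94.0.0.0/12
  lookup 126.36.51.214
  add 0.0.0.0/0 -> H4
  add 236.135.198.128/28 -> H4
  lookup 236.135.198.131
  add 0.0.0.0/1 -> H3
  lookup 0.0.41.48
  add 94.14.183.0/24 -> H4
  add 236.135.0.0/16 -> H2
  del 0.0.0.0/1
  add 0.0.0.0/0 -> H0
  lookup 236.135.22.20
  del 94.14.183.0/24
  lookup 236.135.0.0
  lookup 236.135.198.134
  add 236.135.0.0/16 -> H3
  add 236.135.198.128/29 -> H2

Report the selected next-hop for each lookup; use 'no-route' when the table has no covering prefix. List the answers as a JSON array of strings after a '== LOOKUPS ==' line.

Process each operation:
  add 236.0.0.0/8 -> H0 at depth 8
  add 94.0.0.0/9 -> H0 at depth 9
  add 94.0.0.0/12 -> H4 at depth 12
  ? 236.0.1.137  path d0:-→d1:-→d2:-→d3:-→d4:-→d5:-→d6:-→d7:-→d8:H0  best=H0
  ? 94.0.12.79  path d0:-→d1:-→d2:-→d3:-→d4:-→d5:-→d6:-→d7:-→d8:-→d9:H0→d10:-→d11:-→d12:H4  best=H4
  - 236.0.0.0/8 clear@8
  add 0.0.0.0/0 -> H4 at depth 0
  ? 94.0.0.96  path d0:H4→d1:-→d2:-→d3:-→d4:-→d5:-→d6:-→d7:-→d8:-→d9:H0→d10:-→d11:-→d12:H4  best=H4
  ? 94.0.102.168  path d0:H4→d1:-→d2:-→d3:-→d4:-→d5:-→d6:-→d7:-→d8:-→d9:H0→d10:-→d11:-→d12:H4  best=H4
  - 94.0.0.0/9 clear@9
  add 0.0.0.0/0 -> H0 at depth 0
  - 94.0.0.0/12 clear@12
  ? 126.36.51.214  path d0:H0→d1:-→d2:-  best=H0
  add 0.0.0.0/0 -> H4 at depth 0
  add 236.135.198.128/28 -> H4 at depth 28
  ? 236.135.198.131  path d0:H4→d1:-→d2:-→d3:-→d4:-→d5:-→d6:-→d7:-→d8:-→d9:-→d10:-→d11:-→d12:-→d13:-→d14:-→d15:-→d16:-→d17:-→d18:-→d19:-→d20:-→d21:-→d22:-→d23:-→d24:-→d25:-→d26:-→d27:-→d28:H4  best=H4
  add 0.0.0.0/1 -> H3 at depth 1
  ? 0.0.41.48  path d0:H4→d1:H3  best=H3
  add 94.14.183.0/24 -> H4 at depth 24
  add 236.135.0.0/16 -> H2 at depth 16
  - 0.0.0.0/1 clear@1
  add 0.0.0.0/0 -> H0 at depth 0
  ? 236.135.22.20  path d0:H0→d1:-→d2:-→d3:-→d4:-→d5:-→d6:-→d7:-→d8:-→d9:-→d10:-→d11:-→d12:-→d13:-→d14:-→d15:-→d16:H2  best=H2
  - 94.14.183.0/24 clear@24
  ? 236.135.0.0  path d0:H0→d1:-→d2:-→d3:-→d4:-→d5:-→d6:-→d7:-→d8:-→d9:-→d10:-→d11:-→d12:-→d13:-→d14:-→d15:-→d16:H2  best=H2
  ? 236.135.198.134  path d0:H0→d1:-→d2:-→d3:-→d4:-→d5:-→d6:-→d7:-→d8:-→d9:-→d10:-→d11:-→d12:-→d13:-→d14:-→d15:-→d16:H2→d17:-→d18:-→d19:-→d20:-→d21:-→d22:-→d23:-→d24:-→d25:-→d26:-→d27:-→d28:H4  best=H4
  add 236.135.0.0/16 -> H3 at depth 16
  add 236.135.198.128/29 -> H2 at depth 29

== LOOKUPS ==
["H0","H4","H4","H4","H0","H4","H3","H2","H2","H4"]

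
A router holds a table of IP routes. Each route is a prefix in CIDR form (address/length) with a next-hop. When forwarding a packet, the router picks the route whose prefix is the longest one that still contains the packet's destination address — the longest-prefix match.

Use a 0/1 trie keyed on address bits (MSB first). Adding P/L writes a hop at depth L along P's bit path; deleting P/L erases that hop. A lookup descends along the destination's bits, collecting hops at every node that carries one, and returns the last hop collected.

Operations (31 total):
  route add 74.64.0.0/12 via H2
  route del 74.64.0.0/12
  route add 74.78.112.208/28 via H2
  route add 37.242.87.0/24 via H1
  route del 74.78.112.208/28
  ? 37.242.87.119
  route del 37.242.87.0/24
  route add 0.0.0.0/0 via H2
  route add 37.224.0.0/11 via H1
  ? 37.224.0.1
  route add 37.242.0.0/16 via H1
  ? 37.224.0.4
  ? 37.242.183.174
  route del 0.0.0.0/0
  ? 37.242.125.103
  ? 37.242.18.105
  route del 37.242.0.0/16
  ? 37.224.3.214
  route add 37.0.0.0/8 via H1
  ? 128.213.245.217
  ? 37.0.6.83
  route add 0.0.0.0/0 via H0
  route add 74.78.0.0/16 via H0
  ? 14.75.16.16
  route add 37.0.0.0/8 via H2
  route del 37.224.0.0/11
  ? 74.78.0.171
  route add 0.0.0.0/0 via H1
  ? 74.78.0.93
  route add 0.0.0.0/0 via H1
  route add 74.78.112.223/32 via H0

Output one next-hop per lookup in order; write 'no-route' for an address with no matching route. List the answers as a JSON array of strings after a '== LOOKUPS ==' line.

Apply in order:
  add 74.64.0.0/12 -> H2 at depth 12
  del 74.64.0.0/12 (clear depth 12)
  add 74.78.112.208/28 -> H2 at depth 28
  add 37.242.87.0/24 -> H1 at depth 24
  del 74.78.112.208/28 (clear depth 28)
  ? 37.242.87.119  path d0:-→d1:-→d2:-→d3:-→d4:-→d5:-→d6:-→d7:-→d8:-→d9:-→d10:-→d11:-→d12:-→d13:-→d14:-→d15:-→d16:-→d17:-→d18:-→d19:-→d20:-→d21:-→d22:-→d23:-→d24:H1  best=H1
  del 37.242.87.0/24 (clear depth 24)
  add 0.0.0.0/0 -> H2 at depth 0
  add 37.224.0.0/11 -> H1 at depth 11
  ? 37.224.0.1  path d0:H2→d1:-→d2:-→d3:-→d4:-→d5:-→d6:-→d7:-→d8:-→d9:-→d10:-→d11:H1  best=H1
  add 37.242.0.0/16 -> H1 at depth 16
  ? 37.224.0.4  path d0:H2→d1:-→d2:-→d3:-→d4:-→d5:-→d6:-→d7:-→d8:-→d9:-→d10:-→d11:H1  best=H1
  ? 37.242.183.174  path d0:H2→d1:-→d2:-→d3:-→d4:-→d5:-→d6:-→d7:-→d8:-→d9:-→d10:-→d11:H1→d12:-→d13:-→d14:-→d15:-→d16:H1  best=H1
  del 0.0.0.0/0 (clear depth 0)
  ? 37.242.125.103  path d0:-→d1:-→d2:-→d3:-→d4:-→d5:-→d6:-→d7:-→d8:-→d9:-→d10:-→d11:H1→d12:-→d13:-→d14:-→d15:-→d16:H1→d17:-→d18:-  best=H1
  ? 37.242.18.105  path d0:-→d1:-→d2:-→d3:-→d4:-→d5:-→d6:-→d7:-→d8:-→d9:-→d10:-→d11:H1→d12:-→d13:-→d14:-→d15:-→d16:H1→d17:-  best=H1
  del 37.242.0.0/16 (clear depth 16)
  ? 37.224.3.214  path d0:-→d1:-→d2:-→d3:-→d4:-→d5:-→d6:-→d7:-→d8:-→d9:-→d10:-→d11:H1  best=H1
  add 37.0.0.0/8 -> H1 at depth 8
  ? 128.213.245.217  path d0:-  best=no-route
  ? 37.0.6.83  path d0:-→d1:-→d2:-→d3:-→d4:-→d5:-→d6:-→d7:-→d8:H1  best=H1
  add 0.0.0.0/0 -> H0 at depth 0
  add 74.78.0.0/16 -> H0 at depth 16
  ? 14.75.16.16  path d0:H0→d1:-→d2:-  best=H0
  add 37.0.0.0/8 -> H2 at depth 8
  del 37.224.0.0/11 (clear depth 11)
  ? 74.78.0.171  path d0:H0→d1:-→d2:-→d3:-→d4:-→d5:-→d6:-→d7:-→d8:-→d9:-→d10:-→d11:-→d12:-→d13:-→d14:-→d15:-→d16:H0→d17:-  best=H0
  add 0.0.0.0/0 -> H1 at depth 0
  ? 74.78.0.93  path d0:H1→d1:-→d2:-→d3:-→d4:-→d5:-→d6:-→d7:-→d8:-→d9:-→d10:-→d11:-→d12:-→d13:-→d14:-→d15:-→d16:H0→d17:-  best=H0
  add 0.0.0.0/0 -> H1 at depth 0
  add 74.78.112.223/32 -> H0 at depth 32

== LOOKUPS ==
["H1","H1","H1","H1","H1","H1","H1","no-route","H1","H0","H0","H0"]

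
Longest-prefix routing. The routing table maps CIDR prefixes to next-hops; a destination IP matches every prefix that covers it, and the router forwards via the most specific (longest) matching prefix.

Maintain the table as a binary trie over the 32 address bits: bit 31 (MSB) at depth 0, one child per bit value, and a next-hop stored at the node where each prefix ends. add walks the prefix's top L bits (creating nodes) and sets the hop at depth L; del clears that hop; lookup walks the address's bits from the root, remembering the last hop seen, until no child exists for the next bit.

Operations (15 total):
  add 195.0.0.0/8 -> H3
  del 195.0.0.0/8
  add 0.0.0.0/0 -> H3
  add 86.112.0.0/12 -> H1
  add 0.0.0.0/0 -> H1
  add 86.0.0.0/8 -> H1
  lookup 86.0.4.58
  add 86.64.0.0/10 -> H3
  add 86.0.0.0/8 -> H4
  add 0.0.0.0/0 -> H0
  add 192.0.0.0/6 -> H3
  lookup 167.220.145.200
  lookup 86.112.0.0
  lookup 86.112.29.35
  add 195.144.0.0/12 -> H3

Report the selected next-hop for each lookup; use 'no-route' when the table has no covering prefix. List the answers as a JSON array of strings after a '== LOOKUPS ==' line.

Trace:
  add 195.0.0.0/8 -> H3 at depth 8
  del 195.0.0.0/8 (clear depth 8)
  add 0.0.0.0/0 -> H3 at depth 0
  add 86.112.0.0/12 -> H1 at depth 12
  add 0.0.0.0/0 -> H1 at depth 0
  add 86.0.0.0/8 -> H1 at depth 8
  ? 86.0.4.58  path d0:H1→d1:-→d2:-→d3:-→d4:-→d5:-→d6:-→d7:-→d8:H1→d9:-  best=H1
  add 86.64.0.0/10 -> H3 at depth 10
  add 86.0.0.0/8 -> H4 at depth 8
  add 0.0.0.0/0 -> H0 at depth 0
  add 192.0.0.0/6 -> H3 at depth 6
  ? 167.220.145.200  path d0:H0→d1:-  best=H0
  ? 86.112.0.0  path d0:H0→d1:-→d2:-→d3:-→d4:-→d5:-→d6:-→d7:-→d8:H4→d9:-→d10:H3→d11:-→d12:H1  best=H1
  ? 86.112.29.35  path d0:H0→d1:-→d2:-→d3:-→d4:-→d5:-→d6:-→d7:-→d8:H4→d9:-→d10:H3→d11:-→d12:H1  best=H1
  add 195.144.0.0/12 -> H3 at depth 12

== LOOKUPS ==
["H1","H0","H1","H1"]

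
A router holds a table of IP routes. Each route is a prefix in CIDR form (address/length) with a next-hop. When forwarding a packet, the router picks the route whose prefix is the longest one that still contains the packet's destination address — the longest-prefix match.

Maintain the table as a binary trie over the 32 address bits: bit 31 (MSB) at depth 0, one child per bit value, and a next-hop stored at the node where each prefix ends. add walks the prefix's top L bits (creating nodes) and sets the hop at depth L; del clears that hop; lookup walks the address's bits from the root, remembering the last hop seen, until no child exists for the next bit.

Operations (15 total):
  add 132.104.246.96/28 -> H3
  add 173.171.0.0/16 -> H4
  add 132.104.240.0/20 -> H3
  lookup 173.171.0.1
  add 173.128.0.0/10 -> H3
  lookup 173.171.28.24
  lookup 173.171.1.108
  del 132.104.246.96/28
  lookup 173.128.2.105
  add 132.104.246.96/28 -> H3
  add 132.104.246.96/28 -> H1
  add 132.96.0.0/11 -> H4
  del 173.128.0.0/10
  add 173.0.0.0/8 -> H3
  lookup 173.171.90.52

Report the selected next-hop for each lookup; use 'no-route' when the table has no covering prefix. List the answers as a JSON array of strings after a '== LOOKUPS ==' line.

Process each operation:
  add 132.104.246.96/28 -> H3 at depth 28
  add 173.171.0.0/16 -> H4 at depth 16
  add 132.104.240.0/20 -> H3 at depth 20
  lookup 173.171.0.1: bits 1010110110101011 walk d0:-→d1:-→d2:-→d3:-→d4:-→d5:-→d6:-→d7:-→d8:-→d9:-→d10:-→d11:-→d12:-→d13:-→d14:-→d15:-→d16:H4 -> H4
  add 173.128.0.0/10 -> H3 at depth 10
  lookup 173.171.28.24: bits 1010110110101011 walk d0:-→d1:-→d2:-→d3:-→d4:-→d5:-→d6:-→d7:-→d8:-→d9:-→d10:H3→d11:-→d12:-→d13:-→d14:-→d15:-→d16:H4 -> H4
  lookup 173.171.1.108: bits 1010110110101011 walk d0:-→d1:-→d2:-→d3:-→d4:-→d5:-→d6:-→d7:-→d8:-→d9:-→d10:H3→d11:-→d12:-→d13:-→d14:-→d15:-→d16:H4 -> H4
  - 132.104.246.96/28 clear@28
  lookup 173.128.2.105: bits 1010110110 walk d0:-→d1:-→d2:-→d3:-→d4:-→d5:-→d6:-→d7:-→d8:-→d9:-→d10:H3 -> H3
  add 132.104.246.96/28 -> H3 at depth 28
  add 132.104.246.96/28 -> H1 at depth 28
  add 132.96.0.0/11 -> H4 at depth 11
  - 173.128.0.0/10 clear@10
  add 173.0.0.0/8 -> H3 at depth 8
  lookup 173.171.90.52: bits 1010110110101011 walk d0:-→d1:-→d2:-→d3:-→d4:-→d5:-→d6:-→d7:-→d8:H3→d9:-→d10:-→d11:-→d12:-→d13:-→d14:-→d15:-→d16:H4 -> H4

== LOOKUPS ==
["H4","H4","H4","H3","H4"]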